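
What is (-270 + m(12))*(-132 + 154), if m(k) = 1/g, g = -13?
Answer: -77242/13 ≈ -5941.7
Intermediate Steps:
m(k) = -1/13 (m(k) = 1/(-13) = -1/13)
(-270 + m(12))*(-132 + 154) = (-270 - 1/13)*(-132 + 154) = -3511/13*22 = -77242/13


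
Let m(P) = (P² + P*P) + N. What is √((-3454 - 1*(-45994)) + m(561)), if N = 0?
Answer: √671982 ≈ 819.75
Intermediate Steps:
m(P) = 2*P² (m(P) = (P² + P*P) + 0 = (P² + P²) + 0 = 2*P² + 0 = 2*P²)
√((-3454 - 1*(-45994)) + m(561)) = √((-3454 - 1*(-45994)) + 2*561²) = √((-3454 + 45994) + 2*314721) = √(42540 + 629442) = √671982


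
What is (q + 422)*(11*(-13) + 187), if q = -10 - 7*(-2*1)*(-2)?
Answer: 16896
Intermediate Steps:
q = -38 (q = -10 - (-14)*(-2) = -10 - 7*4 = -10 - 28 = -38)
(q + 422)*(11*(-13) + 187) = (-38 + 422)*(11*(-13) + 187) = 384*(-143 + 187) = 384*44 = 16896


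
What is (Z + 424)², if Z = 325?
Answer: 561001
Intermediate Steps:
(Z + 424)² = (325 + 424)² = 749² = 561001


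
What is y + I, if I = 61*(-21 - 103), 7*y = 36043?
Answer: -2415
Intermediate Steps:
y = 5149 (y = (⅐)*36043 = 5149)
I = -7564 (I = 61*(-124) = -7564)
y + I = 5149 - 7564 = -2415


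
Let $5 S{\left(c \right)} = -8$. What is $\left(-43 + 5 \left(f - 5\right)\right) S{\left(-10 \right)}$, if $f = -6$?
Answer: $\frac{784}{5} \approx 156.8$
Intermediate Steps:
$S{\left(c \right)} = - \frac{8}{5}$ ($S{\left(c \right)} = \frac{1}{5} \left(-8\right) = - \frac{8}{5}$)
$\left(-43 + 5 \left(f - 5\right)\right) S{\left(-10 \right)} = \left(-43 + 5 \left(-6 - 5\right)\right) \left(- \frac{8}{5}\right) = \left(-43 + 5 \left(-11\right)\right) \left(- \frac{8}{5}\right) = \left(-43 - 55\right) \left(- \frac{8}{5}\right) = \left(-98\right) \left(- \frac{8}{5}\right) = \frac{784}{5}$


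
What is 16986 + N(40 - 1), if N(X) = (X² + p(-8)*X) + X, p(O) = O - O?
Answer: 18546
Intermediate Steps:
p(O) = 0
N(X) = X + X² (N(X) = (X² + 0*X) + X = (X² + 0) + X = X² + X = X + X²)
16986 + N(40 - 1) = 16986 + (40 - 1)*(1 + (40 - 1)) = 16986 + 39*(1 + 39) = 16986 + 39*40 = 16986 + 1560 = 18546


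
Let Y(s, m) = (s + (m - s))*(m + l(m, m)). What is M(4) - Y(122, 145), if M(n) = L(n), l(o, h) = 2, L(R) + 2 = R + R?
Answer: -21309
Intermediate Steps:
L(R) = -2 + 2*R (L(R) = -2 + (R + R) = -2 + 2*R)
M(n) = -2 + 2*n
Y(s, m) = m*(2 + m) (Y(s, m) = (s + (m - s))*(m + 2) = m*(2 + m))
M(4) - Y(122, 145) = (-2 + 2*4) - 145*(2 + 145) = (-2 + 8) - 145*147 = 6 - 1*21315 = 6 - 21315 = -21309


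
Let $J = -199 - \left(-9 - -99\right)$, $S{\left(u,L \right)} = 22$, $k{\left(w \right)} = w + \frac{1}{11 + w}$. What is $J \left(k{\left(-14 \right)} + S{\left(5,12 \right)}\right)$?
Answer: $- \frac{6647}{3} \approx -2215.7$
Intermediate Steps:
$J = -289$ ($J = -199 - \left(-9 + 99\right) = -199 - 90 = -289$)
$J \left(k{\left(-14 \right)} + S{\left(5,12 \right)}\right) = - 289 \left(\frac{1 + \left(-14\right)^{2} + 11 \left(-14\right)}{11 - 14} + 22\right) = - 289 \left(\frac{1 + 196 - 154}{-3} + 22\right) = - 289 \left(\left(- \frac{1}{3}\right) 43 + 22\right) = - 289 \left(- \frac{43}{3} + 22\right) = \left(-289\right) \frac{23}{3} = - \frac{6647}{3}$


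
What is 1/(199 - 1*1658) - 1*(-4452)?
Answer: 6495467/1459 ≈ 4452.0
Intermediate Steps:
1/(199 - 1*1658) - 1*(-4452) = 1/(199 - 1658) + 4452 = 1/(-1459) + 4452 = -1/1459 + 4452 = 6495467/1459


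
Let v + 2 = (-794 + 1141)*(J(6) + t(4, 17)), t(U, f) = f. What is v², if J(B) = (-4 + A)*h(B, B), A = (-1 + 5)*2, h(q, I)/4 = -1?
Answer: 119025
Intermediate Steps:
h(q, I) = -4 (h(q, I) = 4*(-1) = -4)
A = 8 (A = 4*2 = 8)
J(B) = -16 (J(B) = (-4 + 8)*(-4) = 4*(-4) = -16)
v = 345 (v = -2 + (-794 + 1141)*(-16 + 17) = -2 + 347*1 = -2 + 347 = 345)
v² = 345² = 119025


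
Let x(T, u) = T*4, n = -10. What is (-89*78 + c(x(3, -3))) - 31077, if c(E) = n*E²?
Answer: -39459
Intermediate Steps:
x(T, u) = 4*T
c(E) = -10*E²
(-89*78 + c(x(3, -3))) - 31077 = (-89*78 - 10*(4*3)²) - 31077 = (-6942 - 10*12²) - 31077 = (-6942 - 10*144) - 31077 = (-6942 - 1440) - 31077 = -8382 - 31077 = -39459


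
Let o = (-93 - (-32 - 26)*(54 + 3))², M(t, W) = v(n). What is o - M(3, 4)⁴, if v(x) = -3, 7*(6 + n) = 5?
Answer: 10323288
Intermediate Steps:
n = -37/7 (n = -6 + (⅐)*5 = -6 + 5/7 = -37/7 ≈ -5.2857)
M(t, W) = -3
o = 10323369 (o = (-93 - (-58)*57)² = (-93 - 1*(-3306))² = (-93 + 3306)² = 3213² = 10323369)
o - M(3, 4)⁴ = 10323369 - 1*(-3)⁴ = 10323369 - 1*81 = 10323369 - 81 = 10323288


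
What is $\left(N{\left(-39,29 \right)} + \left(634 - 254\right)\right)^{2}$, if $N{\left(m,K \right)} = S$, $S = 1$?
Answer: $145161$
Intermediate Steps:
$N{\left(m,K \right)} = 1$
$\left(N{\left(-39,29 \right)} + \left(634 - 254\right)\right)^{2} = \left(1 + \left(634 - 254\right)\right)^{2} = \left(1 + 380\right)^{2} = 381^{2} = 145161$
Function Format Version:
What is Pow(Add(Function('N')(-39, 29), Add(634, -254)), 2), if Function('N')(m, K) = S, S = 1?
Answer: 145161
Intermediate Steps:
Function('N')(m, K) = 1
Pow(Add(Function('N')(-39, 29), Add(634, -254)), 2) = Pow(Add(1, Add(634, -254)), 2) = Pow(Add(1, 380), 2) = Pow(381, 2) = 145161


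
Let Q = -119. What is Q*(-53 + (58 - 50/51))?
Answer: -1435/3 ≈ -478.33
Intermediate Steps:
Q*(-53 + (58 - 50/51)) = -119*(-53 + (58 - 50/51)) = -119*(-53 + 2908/51) = -119*205/51 = -1435/3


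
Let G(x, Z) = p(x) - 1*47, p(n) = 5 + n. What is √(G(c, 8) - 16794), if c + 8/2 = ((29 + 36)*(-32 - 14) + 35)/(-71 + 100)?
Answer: I*√14248135/29 ≈ 130.16*I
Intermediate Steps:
c = -3071/29 (c = -4 + ((29 + 36)*(-32 - 14) + 35)/(-71 + 100) = -4 + (65*(-46) + 35)/29 = -4 + (-2990 + 35)*(1/29) = -4 - 2955*1/29 = -4 - 2955/29 = -3071/29 ≈ -105.90)
G(x, Z) = -42 + x (G(x, Z) = (5 + x) - 1*47 = (5 + x) - 47 = -42 + x)
√(G(c, 8) - 16794) = √((-42 - 3071/29) - 16794) = √(-4289/29 - 16794) = √(-491315/29) = I*√14248135/29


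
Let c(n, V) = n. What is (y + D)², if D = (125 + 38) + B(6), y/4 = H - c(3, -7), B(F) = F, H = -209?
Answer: 461041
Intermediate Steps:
y = -848 (y = 4*(-209 - 1*3) = 4*(-209 - 3) = 4*(-212) = -848)
D = 169 (D = (125 + 38) + 6 = 163 + 6 = 169)
(y + D)² = (-848 + 169)² = (-679)² = 461041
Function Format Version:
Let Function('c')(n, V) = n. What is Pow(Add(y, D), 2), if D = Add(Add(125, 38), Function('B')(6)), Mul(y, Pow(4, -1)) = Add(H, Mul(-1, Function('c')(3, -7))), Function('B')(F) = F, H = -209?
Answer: 461041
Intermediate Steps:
y = -848 (y = Mul(4, Add(-209, Mul(-1, 3))) = Mul(4, Add(-209, -3)) = Mul(4, -212) = -848)
D = 169 (D = Add(Add(125, 38), 6) = Add(163, 6) = 169)
Pow(Add(y, D), 2) = Pow(Add(-848, 169), 2) = Pow(-679, 2) = 461041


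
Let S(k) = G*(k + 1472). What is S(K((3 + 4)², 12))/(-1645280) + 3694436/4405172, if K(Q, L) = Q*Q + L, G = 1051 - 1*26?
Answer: -81882599203/51769581344 ≈ -1.5817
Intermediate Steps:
G = 1025 (G = 1051 - 26 = 1025)
K(Q, L) = L + Q² (K(Q, L) = Q² + L = L + Q²)
S(k) = 1508800 + 1025*k (S(k) = 1025*(k + 1472) = 1025*(1472 + k) = 1508800 + 1025*k)
S(K((3 + 4)², 12))/(-1645280) + 3694436/4405172 = (1508800 + 1025*(12 + ((3 + 4)²)²))/(-1645280) + 3694436/4405172 = (1508800 + 1025*(12 + (7²)²))*(-1/1645280) + 3694436*(1/4405172) = (1508800 + 1025*(12 + 49²))*(-1/1645280) + 923609/1101293 = (1508800 + 1025*(12 + 2401))*(-1/1645280) + 923609/1101293 = (1508800 + 1025*2413)*(-1/1645280) + 923609/1101293 = (1508800 + 2473325)*(-1/1645280) + 923609/1101293 = 3982125*(-1/1645280) + 923609/1101293 = -113775/47008 + 923609/1101293 = -81882599203/51769581344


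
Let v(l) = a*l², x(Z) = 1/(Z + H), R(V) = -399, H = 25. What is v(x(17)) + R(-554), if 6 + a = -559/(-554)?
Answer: -55703987/139608 ≈ -399.00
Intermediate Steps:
a = -2765/554 (a = -6 - 559/(-554) = -6 - 559*(-1/554) = -6 + 559/554 = -2765/554 ≈ -4.9910)
x(Z) = 1/(25 + Z) (x(Z) = 1/(Z + 25) = 1/(25 + Z))
v(l) = -2765*l²/554
v(x(17)) + R(-554) = -2765/(554*(25 + 17)²) - 399 = -2765*(1/42)²/554 - 399 = -2765/554*1/1764 - 399 = -395/139608 - 399 = -55703987/139608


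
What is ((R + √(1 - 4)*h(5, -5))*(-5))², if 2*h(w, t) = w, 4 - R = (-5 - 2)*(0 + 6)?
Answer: 209725/4 + 5750*I*√3 ≈ 52431.0 + 9959.3*I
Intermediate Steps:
R = 46 (R = 4 - (-5 - 2)*(0 + 6) = 4 - (-7)*6 = 4 - 1*(-42) = 4 + 42 = 46)
h(w, t) = w/2
((R + √(1 - 4)*h(5, -5))*(-5))² = ((46 + √(1 - 4)*((½)*5))*(-5))² = ((46 + √(-3)*(5/2))*(-5))² = ((46 + (I*√3)*(5/2))*(-5))² = ((46 + 5*I*√3/2)*(-5))² = (-230 - 25*I*√3/2)²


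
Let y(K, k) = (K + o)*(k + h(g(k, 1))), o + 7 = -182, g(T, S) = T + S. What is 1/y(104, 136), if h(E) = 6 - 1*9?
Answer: -1/11305 ≈ -8.8456e-5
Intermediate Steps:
g(T, S) = S + T
h(E) = -3 (h(E) = 6 - 9 = -3)
o = -189 (o = -7 - 182 = -189)
y(K, k) = (-189 + K)*(-3 + k) (y(K, k) = (K - 189)*(k - 3) = (-189 + K)*(-3 + k))
1/y(104, 136) = 1/(567 - 189*136 - 3*104 + 104*136) = 1/(567 - 25704 - 312 + 14144) = 1/(-11305) = -1/11305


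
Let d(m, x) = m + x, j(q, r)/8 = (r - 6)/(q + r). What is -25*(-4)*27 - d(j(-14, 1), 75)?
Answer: 34085/13 ≈ 2621.9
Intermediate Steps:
j(q, r) = 8*(-6 + r)/(q + r) (j(q, r) = 8*((r - 6)/(q + r)) = 8*((-6 + r)/(q + r)) = 8*(-6 + r)/(q + r))
-25*(-4)*27 - d(j(-14, 1), 75) = -25*(-4)*27 - (8*(-6 + 1)/(-14 + 1) + 75) = 100*27 - (8*(-5)/(-13) + 75) = 2700 - (8*(-1/13)*(-5) + 75) = 2700 - (40/13 + 75) = 2700 - 1*1015/13 = 2700 - 1015/13 = 34085/13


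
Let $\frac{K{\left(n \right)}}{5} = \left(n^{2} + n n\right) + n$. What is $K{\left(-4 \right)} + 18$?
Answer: $158$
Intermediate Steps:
$K{\left(n \right)} = 5 n + 10 n^{2}$ ($K{\left(n \right)} = 5 \left(\left(n^{2} + n n\right) + n\right) = 5 \left(\left(n^{2} + n^{2}\right) + n\right) = 5 \left(2 n^{2} + n\right) = 5 \left(n + 2 n^{2}\right) = 5 n + 10 n^{2}$)
$K{\left(-4 \right)} + 18 = 5 \left(-4\right) \left(1 + 2 \left(-4\right)\right) + 18 = 5 \left(-4\right) \left(1 - 8\right) + 18 = 5 \left(-4\right) \left(-7\right) + 18 = 140 + 18 = 158$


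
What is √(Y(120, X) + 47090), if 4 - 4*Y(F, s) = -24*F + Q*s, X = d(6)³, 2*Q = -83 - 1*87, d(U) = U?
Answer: √52401 ≈ 228.91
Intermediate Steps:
Q = -85 (Q = (-83 - 1*87)/2 = (-83 - 87)/2 = (½)*(-170) = -85)
X = 216 (X = 6³ = 216)
Y(F, s) = 1 + 6*F + 85*s/4 (Y(F, s) = 1 - (-24*F - 85*s)/4 = 1 - (-85*s - 24*F)/4 = 1 + (6*F + 85*s/4) = 1 + 6*F + 85*s/4)
√(Y(120, X) + 47090) = √((1 + 6*120 + (85/4)*216) + 47090) = √((1 + 720 + 4590) + 47090) = √(5311 + 47090) = √52401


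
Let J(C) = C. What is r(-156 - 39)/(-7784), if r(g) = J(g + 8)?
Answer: 187/7784 ≈ 0.024024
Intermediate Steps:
r(g) = 8 + g (r(g) = g + 8 = 8 + g)
r(-156 - 39)/(-7784) = (8 + (-156 - 39))/(-7784) = (8 - 195)*(-1/7784) = -187*(-1/7784) = 187/7784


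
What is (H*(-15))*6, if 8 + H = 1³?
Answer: 630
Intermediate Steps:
H = -7 (H = -8 + 1³ = -8 + 1 = -7)
(H*(-15))*6 = -7*(-15)*6 = 105*6 = 630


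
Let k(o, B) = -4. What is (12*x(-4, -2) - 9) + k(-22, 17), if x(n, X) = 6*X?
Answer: -157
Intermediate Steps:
(12*x(-4, -2) - 9) + k(-22, 17) = (12*(6*(-2)) - 9) - 4 = (12*(-12) - 9) - 4 = (-144 - 9) - 4 = -153 - 4 = -157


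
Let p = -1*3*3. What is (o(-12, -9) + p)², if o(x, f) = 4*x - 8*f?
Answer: 225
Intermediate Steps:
p = -9 (p = -3*3 = -9)
o(x, f) = -8*f + 4*x
(o(-12, -9) + p)² = ((-8*(-9) + 4*(-12)) - 9)² = ((72 - 48) - 9)² = (24 - 9)² = 15² = 225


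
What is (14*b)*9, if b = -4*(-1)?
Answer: 504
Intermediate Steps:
b = 4
(14*b)*9 = (14*4)*9 = 56*9 = 504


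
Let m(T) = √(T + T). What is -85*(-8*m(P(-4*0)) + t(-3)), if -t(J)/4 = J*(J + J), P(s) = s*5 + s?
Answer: 6120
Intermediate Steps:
P(s) = 6*s (P(s) = 5*s + s = 6*s)
m(T) = √2*√T (m(T) = √(2*T) = √2*√T)
t(J) = -8*J² (t(J) = -4*J*(J + J) = -4*J*2*J = -8*J²)
-85*(-8*m(P(-4*0)) + t(-3)) = -85*(-8*√2*√(6*(-4*0)) - 8*(-3)²) = -85*(-8*√2*√(6*0) - 8*9) = -85*(-8*√2*√0 - 72) = -85*(-8*√2*0 - 72) = -85*(-8*0 - 72) = -85*(0 - 72) = -85*(-72) = 6120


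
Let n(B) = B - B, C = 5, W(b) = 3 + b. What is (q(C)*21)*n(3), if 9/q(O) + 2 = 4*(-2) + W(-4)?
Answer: 0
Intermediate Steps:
q(O) = -9/11 (q(O) = 9/(-2 + (4*(-2) + (3 - 4))) = 9/(-2 + (-8 - 1)) = 9/(-2 - 9) = 9/(-11) = 9*(-1/11) = -9/11)
n(B) = 0
(q(C)*21)*n(3) = -9/11*21*0 = -189/11*0 = 0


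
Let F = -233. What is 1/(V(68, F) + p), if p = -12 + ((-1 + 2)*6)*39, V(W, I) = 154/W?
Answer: 34/7625 ≈ 0.0044590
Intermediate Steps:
p = 222 (p = -12 + (1*6)*39 = -12 + 6*39 = -12 + 234 = 222)
1/(V(68, F) + p) = 1/(154/68 + 222) = 1/(154*(1/68) + 222) = 1/(77/34 + 222) = 1/(7625/34) = 34/7625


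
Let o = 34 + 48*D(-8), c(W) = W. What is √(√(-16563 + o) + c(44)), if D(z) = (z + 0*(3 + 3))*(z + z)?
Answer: √(44 + I*√10385) ≈ 8.8034 + 5.7879*I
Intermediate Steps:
D(z) = 2*z² (D(z) = (z + 0*6)*(2*z) = (z + 0)*(2*z) = z*(2*z) = 2*z²)
o = 6178 (o = 34 + 48*(2*(-8)²) = 34 + 48*(2*64) = 34 + 48*128 = 34 + 6144 = 6178)
√(√(-16563 + o) + c(44)) = √(√(-16563 + 6178) + 44) = √(√(-10385) + 44) = √(I*√10385 + 44) = √(44 + I*√10385)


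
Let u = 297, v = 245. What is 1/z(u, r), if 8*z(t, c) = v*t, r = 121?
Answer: 8/72765 ≈ 0.00010994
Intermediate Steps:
z(t, c) = 245*t/8 (z(t, c) = (245*t)/8 = 245*t/8)
1/z(u, r) = 1/((245/8)*297) = 1/(72765/8) = 8/72765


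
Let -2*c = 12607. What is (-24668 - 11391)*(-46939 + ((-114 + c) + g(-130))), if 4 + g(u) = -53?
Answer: 3852074793/2 ≈ 1.9260e+9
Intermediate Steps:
c = -12607/2 (c = -1/2*12607 = -12607/2 ≈ -6303.5)
g(u) = -57 (g(u) = -4 - 53 = -57)
(-24668 - 11391)*(-46939 + ((-114 + c) + g(-130))) = (-24668 - 11391)*(-46939 + ((-114 - 12607/2) - 57)) = -36059*(-46939 + (-12835/2 - 57)) = -36059*(-46939 - 12949/2) = -36059*(-106827/2) = 3852074793/2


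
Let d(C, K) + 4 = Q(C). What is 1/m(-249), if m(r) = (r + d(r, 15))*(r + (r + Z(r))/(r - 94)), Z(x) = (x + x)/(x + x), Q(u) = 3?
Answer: 343/21289750 ≈ 1.6111e-5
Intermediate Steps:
Z(x) = 1 (Z(x) = (2*x)/((2*x)) = (2*x)*(1/(2*x)) = 1)
d(C, K) = -1 (d(C, K) = -4 + 3 = -1)
m(r) = (-1 + r)*(r + (1 + r)/(-94 + r)) (m(r) = (r - 1)*(r + (r + 1)/(r - 94)) = (-1 + r)*(r + (1 + r)/(-94 + r)))
1/m(-249) = 1/((-1 + (-249)³ - 94*(-249)² + 94*(-249))/(-94 - 249)) = 1/((-1 - 15438249 - 94*62001 - 23406)/(-343)) = 1/(-(-1 - 15438249 - 5828094 - 23406)/343) = 1/(-1/343*(-21289750)) = 1/(21289750/343) = 343/21289750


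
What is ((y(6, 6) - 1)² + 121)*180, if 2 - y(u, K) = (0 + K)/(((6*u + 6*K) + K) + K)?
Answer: 1074825/49 ≈ 21935.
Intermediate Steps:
y(u, K) = 2 - K/(6*u + 8*K) (y(u, K) = 2 - (0 + K)/(((6*u + 6*K) + K) + K) = 2 - K/(((6*K + 6*u) + K) + K) = 2 - K/((6*u + 7*K) + K) = 2 - K/(6*u + 8*K))
((y(6, 6) - 1)² + 121)*180 = ((3*(4*6 + 5*6)/(2*(3*6 + 4*6)) - 1)² + 121)*180 = ((3*(24 + 30)/(2*(18 + 24)) - 1)² + 121)*180 = (((3/2)*54/42 - 1)² + 121)*180 = (((3/2)*(1/42)*54 - 1)² + 121)*180 = ((27/14 - 1)² + 121)*180 = ((13/14)² + 121)*180 = (169/196 + 121)*180 = (23885/196)*180 = 1074825/49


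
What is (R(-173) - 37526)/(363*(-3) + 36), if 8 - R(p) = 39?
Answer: 107/3 ≈ 35.667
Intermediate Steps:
R(p) = -31 (R(p) = 8 - 1*39 = 8 - 39 = -31)
(R(-173) - 37526)/(363*(-3) + 36) = (-31 - 37526)/(363*(-3) + 36) = -37557/(-1089 + 36) = -37557/(-1053) = -37557*(-1/1053) = 107/3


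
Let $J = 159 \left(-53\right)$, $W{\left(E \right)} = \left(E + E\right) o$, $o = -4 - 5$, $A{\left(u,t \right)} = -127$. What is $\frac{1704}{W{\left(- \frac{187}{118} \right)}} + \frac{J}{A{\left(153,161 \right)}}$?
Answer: $\frac{8983571}{71247} \approx 126.09$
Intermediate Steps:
$o = -9$ ($o = -4 - 5 = -9$)
$W{\left(E \right)} = - 18 E$ ($W{\left(E \right)} = \left(E + E\right) \left(-9\right) = 2 E \left(-9\right) = - 18 E$)
$J = -8427$
$\frac{1704}{W{\left(- \frac{187}{118} \right)}} + \frac{J}{A{\left(153,161 \right)}} = \frac{1704}{\left(-18\right) \left(- \frac{187}{118}\right)} - \frac{8427}{-127} = \frac{1704}{\left(-18\right) \left(\left(-187\right) \frac{1}{118}\right)} - - \frac{8427}{127} = \frac{1704}{\left(-18\right) \left(- \frac{187}{118}\right)} + \frac{8427}{127} = \frac{1704}{\frac{1683}{59}} + \frac{8427}{127} = 1704 \cdot \frac{59}{1683} + \frac{8427}{127} = \frac{33512}{561} + \frac{8427}{127} = \frac{8983571}{71247}$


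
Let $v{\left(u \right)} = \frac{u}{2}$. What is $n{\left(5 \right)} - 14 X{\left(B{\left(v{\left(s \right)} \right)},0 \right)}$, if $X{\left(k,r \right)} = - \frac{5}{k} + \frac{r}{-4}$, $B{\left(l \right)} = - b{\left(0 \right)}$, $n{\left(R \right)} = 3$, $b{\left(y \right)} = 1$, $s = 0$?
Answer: $-67$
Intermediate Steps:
$v{\left(u \right)} = \frac{u}{2}$ ($v{\left(u \right)} = u \frac{1}{2} = \frac{u}{2}$)
$B{\left(l \right)} = -1$ ($B{\left(l \right)} = \left(-1\right) 1 = -1$)
$X{\left(k,r \right)} = - \frac{5}{k} - \frac{r}{4}$ ($X{\left(k,r \right)} = - \frac{5}{k} + r \left(- \frac{1}{4}\right) = - \frac{5}{k} - \frac{r}{4}$)
$n{\left(5 \right)} - 14 X{\left(B{\left(v{\left(s \right)} \right)},0 \right)} = 3 - 14 \left(- \frac{5}{-1} - 0\right) = 3 - 14 \left(\left(-5\right) \left(-1\right) + 0\right) = 3 - 14 \left(5 + 0\right) = 3 - 70 = -67$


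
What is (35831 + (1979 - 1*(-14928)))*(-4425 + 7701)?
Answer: 172769688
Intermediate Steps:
(35831 + (1979 - 1*(-14928)))*(-4425 + 7701) = (35831 + (1979 + 14928))*3276 = (35831 + 16907)*3276 = 52738*3276 = 172769688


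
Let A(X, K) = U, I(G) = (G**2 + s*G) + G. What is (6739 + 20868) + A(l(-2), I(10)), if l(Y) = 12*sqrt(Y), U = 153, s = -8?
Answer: 27760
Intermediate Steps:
I(G) = G**2 - 7*G (I(G) = (G**2 - 8*G) + G = G**2 - 7*G)
A(X, K) = 153
(6739 + 20868) + A(l(-2), I(10)) = (6739 + 20868) + 153 = 27607 + 153 = 27760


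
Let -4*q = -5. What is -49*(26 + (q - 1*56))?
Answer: 5635/4 ≈ 1408.8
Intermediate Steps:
q = 5/4 (q = -1/4*(-5) = 5/4 ≈ 1.2500)
-49*(26 + (q - 1*56)) = -49*(26 + (5/4 - 1*56)) = -49*(26 + (5/4 - 56)) = -49*(26 - 219/4) = -49*(-115/4) = 5635/4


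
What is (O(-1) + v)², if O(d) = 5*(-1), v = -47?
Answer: 2704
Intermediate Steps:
O(d) = -5
(O(-1) + v)² = (-5 - 47)² = (-52)² = 2704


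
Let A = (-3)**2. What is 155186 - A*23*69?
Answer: 140903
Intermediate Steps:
A = 9
155186 - A*23*69 = 155186 - 9*23*69 = 155186 - 207*69 = 155186 - 1*14283 = 155186 - 14283 = 140903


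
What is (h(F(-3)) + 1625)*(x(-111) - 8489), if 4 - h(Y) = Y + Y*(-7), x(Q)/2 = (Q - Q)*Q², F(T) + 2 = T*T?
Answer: -14185119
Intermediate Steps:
F(T) = -2 + T² (F(T) = -2 + T*T = -2 + T²)
x(Q) = 0 (x(Q) = 2*((Q - Q)*Q²) = 2*(0*Q²) = 2*0 = 0)
h(Y) = 4 + 6*Y (h(Y) = 4 - (Y + Y*(-7)) = 4 - (Y - 7*Y) = 4 - (-6)*Y = 4 + 6*Y)
(h(F(-3)) + 1625)*(x(-111) - 8489) = ((4 + 6*(-2 + (-3)²)) + 1625)*(0 - 8489) = ((4 + 6*(-2 + 9)) + 1625)*(-8489) = ((4 + 6*7) + 1625)*(-8489) = ((4 + 42) + 1625)*(-8489) = (46 + 1625)*(-8489) = 1671*(-8489) = -14185119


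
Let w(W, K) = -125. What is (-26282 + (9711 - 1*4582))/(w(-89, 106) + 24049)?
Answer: -21153/23924 ≈ -0.88418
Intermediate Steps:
(-26282 + (9711 - 1*4582))/(w(-89, 106) + 24049) = (-26282 + (9711 - 1*4582))/(-125 + 24049) = (-26282 + (9711 - 4582))/23924 = (-26282 + 5129)*(1/23924) = -21153*1/23924 = -21153/23924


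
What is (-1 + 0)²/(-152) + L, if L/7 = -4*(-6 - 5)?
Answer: 46815/152 ≈ 307.99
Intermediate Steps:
L = 308 (L = 7*(-4*(-6 - 5)) = 7*(-4*(-11)) = 7*44 = 308)
(-1 + 0)²/(-152) + L = (-1 + 0)²/(-152) + 308 = (-1)²*(-1/152) + 308 = 1*(-1/152) + 308 = -1/152 + 308 = 46815/152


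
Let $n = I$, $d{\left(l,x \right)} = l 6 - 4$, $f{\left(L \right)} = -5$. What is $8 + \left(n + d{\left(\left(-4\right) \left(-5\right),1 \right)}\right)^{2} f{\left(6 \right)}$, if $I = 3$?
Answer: $-70797$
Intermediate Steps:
$d{\left(l,x \right)} = -4 + 6 l$ ($d{\left(l,x \right)} = 6 l - 4 = -4 + 6 l$)
$n = 3$
$8 + \left(n + d{\left(\left(-4\right) \left(-5\right),1 \right)}\right)^{2} f{\left(6 \right)} = 8 + \left(3 - \left(4 - 6 \left(\left(-4\right) \left(-5\right)\right)\right)\right)^{2} \left(-5\right) = 8 + \left(3 + \left(-4 + 6 \cdot 20\right)\right)^{2} \left(-5\right) = 8 + \left(3 + \left(-4 + 120\right)\right)^{2} \left(-5\right) = 8 + \left(3 + 116\right)^{2} \left(-5\right) = 8 + 119^{2} \left(-5\right) = 8 + 14161 \left(-5\right) = 8 - 70805 = -70797$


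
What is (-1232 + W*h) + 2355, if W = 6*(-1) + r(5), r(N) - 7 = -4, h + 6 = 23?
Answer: 1072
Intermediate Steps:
h = 17 (h = -6 + 23 = 17)
r(N) = 3 (r(N) = 7 - 4 = 3)
W = -3 (W = 6*(-1) + 3 = -6 + 3 = -3)
(-1232 + W*h) + 2355 = (-1232 - 3*17) + 2355 = (-1232 - 51) + 2355 = -1283 + 2355 = 1072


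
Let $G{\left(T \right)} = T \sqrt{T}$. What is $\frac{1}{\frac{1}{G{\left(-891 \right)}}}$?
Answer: $- 8019 i \sqrt{11} \approx - 26596.0 i$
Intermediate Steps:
$G{\left(T \right)} = T^{\frac{3}{2}}$
$\frac{1}{\frac{1}{G{\left(-891 \right)}}} = \frac{1}{\frac{1}{\left(-891\right)^{\frac{3}{2}}}} = \frac{1}{\frac{1}{\left(-8019\right) i \sqrt{11}}} = \frac{1}{\frac{1}{88209} i \sqrt{11}} = - 8019 i \sqrt{11}$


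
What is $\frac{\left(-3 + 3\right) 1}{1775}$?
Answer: $0$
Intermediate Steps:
$\frac{\left(-3 + 3\right) 1}{1775} = \frac{0 \cdot 1}{1775} = \frac{1}{1775} \cdot 0 = 0$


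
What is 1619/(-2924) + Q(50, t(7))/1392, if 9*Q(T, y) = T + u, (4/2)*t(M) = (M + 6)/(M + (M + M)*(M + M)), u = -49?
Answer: -5069977/9157968 ≈ -0.55361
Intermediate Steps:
t(M) = (6 + M)/(2*(M + 4*M²)) (t(M) = ((M + 6)/(M + (M + M)*(M + M)))/2 = ((6 + M)/(M + (2*M)*(2*M)))/2 = ((6 + M)/(M + 4*M²))/2 = (6 + M)/(2*(M + 4*M²)))
Q(T, y) = -49/9 + T/9 (Q(T, y) = (T - 49)/9 = (-49 + T)/9 = -49/9 + T/9)
1619/(-2924) + Q(50, t(7))/1392 = 1619/(-2924) + (-49/9 + (⅑)*50)/1392 = 1619*(-1/2924) + (-49/9 + 50/9)*(1/1392) = -1619/2924 + (⅑)*(1/1392) = -1619/2924 + 1/12528 = -5069977/9157968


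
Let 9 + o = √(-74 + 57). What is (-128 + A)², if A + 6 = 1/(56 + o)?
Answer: (-39346957*I + 1687596*√17)/(2*(-1096*I + 47*√17)) ≈ 17950.0 + 0.49632*I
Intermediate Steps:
o = -9 + I*√17 (o = -9 + √(-74 + 57) = -9 + √(-17) = -9 + I*√17 ≈ -9.0 + 4.1231*I)
A = -6 + 1/(47 + I*√17) (A = -6 + 1/(56 + (-9 + I*√17)) = -6 + 1/(47 + I*√17) ≈ -5.9789 - 0.0018522*I)
(-128 + A)² = (-128 + (-6*√17 + 281*I)/(√17 - 47*I))²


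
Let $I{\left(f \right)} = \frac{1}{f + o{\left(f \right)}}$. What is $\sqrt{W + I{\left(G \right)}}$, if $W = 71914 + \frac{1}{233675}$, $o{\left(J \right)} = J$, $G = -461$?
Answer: $\frac{\sqrt{133524135674369842298}}{43089670} \approx 268.17$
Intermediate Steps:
$W = \frac{16804503951}{233675}$ ($W = 71914 + \frac{1}{233675} = \frac{16804503951}{233675} \approx 71914.0$)
$I{\left(f \right)} = \frac{1}{2 f}$ ($I{\left(f \right)} = \frac{1}{f + f} = \frac{1}{2 f}$)
$\sqrt{W + I{\left(G \right)}} = \sqrt{\frac{16804503951}{233675} + \frac{1}{2 \left(-461\right)}} = \sqrt{\frac{16804503951}{233675} + \frac{1}{2} \left(- \frac{1}{461}\right)} = \sqrt{\frac{16804503951}{233675} - \frac{1}{922}} = \sqrt{\frac{15493752409147}{215448350}} = \frac{\sqrt{133524135674369842298}}{43089670}$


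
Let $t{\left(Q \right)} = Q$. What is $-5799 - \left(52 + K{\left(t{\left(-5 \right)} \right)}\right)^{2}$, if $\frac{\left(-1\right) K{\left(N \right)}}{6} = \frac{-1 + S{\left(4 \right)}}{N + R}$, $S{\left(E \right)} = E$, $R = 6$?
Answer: $-6955$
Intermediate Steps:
$K{\left(N \right)} = - \frac{18}{6 + N}$ ($K{\left(N \right)} = - 6 \frac{-1 + 4}{N + 6} = - 6 \frac{3}{6 + N} = - \frac{18}{6 + N}$)
$-5799 - \left(52 + K{\left(t{\left(-5 \right)} \right)}\right)^{2} = -5799 - \left(52 - \frac{18}{6 - 5}\right)^{2} = -5799 - \left(52 - \frac{18}{1}\right)^{2} = -5799 - \left(52 - 18\right)^{2} = -5799 - 34^{2} = -5799 - 1156 = -6955$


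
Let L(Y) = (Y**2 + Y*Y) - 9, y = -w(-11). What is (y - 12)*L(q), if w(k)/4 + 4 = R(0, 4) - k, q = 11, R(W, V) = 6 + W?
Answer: -14912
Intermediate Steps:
w(k) = 8 - 4*k (w(k) = -16 + 4*((6 + 0) - k) = -16 + 4*(6 - k) = -16 + (24 - 4*k) = 8 - 4*k)
y = -52 (y = -(8 - 4*(-11)) = -(8 + 44) = -1*52 = -52)
L(Y) = -9 + 2*Y**2 (L(Y) = (Y**2 + Y**2) - 9 = 2*Y**2 - 9 = -9 + 2*Y**2)
(y - 12)*L(q) = (-52 - 12)*(-9 + 2*11**2) = -64*(-9 + 2*121) = -64*(-9 + 242) = -64*233 = -14912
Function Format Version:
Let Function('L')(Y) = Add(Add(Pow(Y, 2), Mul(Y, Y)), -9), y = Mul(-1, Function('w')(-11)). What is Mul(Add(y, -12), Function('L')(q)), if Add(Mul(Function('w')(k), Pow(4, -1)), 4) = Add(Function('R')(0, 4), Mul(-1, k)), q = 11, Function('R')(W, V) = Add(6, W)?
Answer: -14912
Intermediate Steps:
Function('w')(k) = Add(8, Mul(-4, k)) (Function('w')(k) = Add(-16, Mul(4, Add(Add(6, 0), Mul(-1, k)))) = Add(-16, Mul(4, Add(6, Mul(-1, k)))) = Add(-16, Add(24, Mul(-4, k))) = Add(8, Mul(-4, k)))
y = -52 (y = Mul(-1, Add(8, Mul(-4, -11))) = Mul(-1, Add(8, 44)) = Mul(-1, 52) = -52)
Function('L')(Y) = Add(-9, Mul(2, Pow(Y, 2))) (Function('L')(Y) = Add(Add(Pow(Y, 2), Pow(Y, 2)), -9) = Add(Mul(2, Pow(Y, 2)), -9) = Add(-9, Mul(2, Pow(Y, 2))))
Mul(Add(y, -12), Function('L')(q)) = Mul(Add(-52, -12), Add(-9, Mul(2, Pow(11, 2)))) = Mul(-64, Add(-9, Mul(2, 121))) = Mul(-64, Add(-9, 242)) = Mul(-64, 233) = -14912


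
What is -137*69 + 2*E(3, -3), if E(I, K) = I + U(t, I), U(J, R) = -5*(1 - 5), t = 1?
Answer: -9407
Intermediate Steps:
U(J, R) = 20 (U(J, R) = -5*(-4) = 20)
E(I, K) = 20 + I (E(I, K) = I + 20 = 20 + I)
-137*69 + 2*E(3, -3) = -137*69 + 2*(20 + 3) = -9453 + 2*23 = -9453 + 46 = -9407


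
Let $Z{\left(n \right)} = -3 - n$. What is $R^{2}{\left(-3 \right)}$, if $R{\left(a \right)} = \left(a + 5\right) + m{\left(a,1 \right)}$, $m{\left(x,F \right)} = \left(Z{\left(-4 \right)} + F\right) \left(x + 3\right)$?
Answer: $4$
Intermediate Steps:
$m{\left(x,F \right)} = \left(1 + F\right) \left(3 + x\right)$ ($m{\left(x,F \right)} = \left(\left(-3 - -4\right) + F\right) \left(x + 3\right) = \left(\left(-3 + 4\right) + F\right) \left(3 + x\right) = \left(1 + F\right) \left(3 + x\right)$)
$R{\left(a \right)} = 11 + 3 a$ ($R{\left(a \right)} = \left(a + 5\right) + \left(3 + a + 3 \cdot 1 + 1 a\right) = \left(5 + a\right) + \left(3 + a + 3 + a\right) = \left(5 + a\right) + \left(6 + 2 a\right) = 11 + 3 a$)
$R^{2}{\left(-3 \right)} = \left(11 + 3 \left(-3\right)\right)^{2} = \left(11 - 9\right)^{2} = 2^{2} = 4$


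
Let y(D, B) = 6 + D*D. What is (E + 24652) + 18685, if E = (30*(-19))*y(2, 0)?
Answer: 37637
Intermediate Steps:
y(D, B) = 6 + D²
E = -5700 (E = (30*(-19))*(6 + 2²) = -570*(6 + 4) = -570*10 = -5700)
(E + 24652) + 18685 = (-5700 + 24652) + 18685 = 18952 + 18685 = 37637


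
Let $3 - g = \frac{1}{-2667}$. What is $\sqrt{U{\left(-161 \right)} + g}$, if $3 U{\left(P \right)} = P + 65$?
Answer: $\frac{i \sqrt{206271114}}{2667} \approx 5.3851 i$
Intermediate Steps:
$U{\left(P \right)} = \frac{65}{3} + \frac{P}{3}$ ($U{\left(P \right)} = \frac{P + 65}{3} = \frac{65 + P}{3} = \frac{65}{3} + \frac{P}{3}$)
$g = \frac{8002}{2667}$ ($g = 3 - \frac{1}{-2667} = 3 - - \frac{1}{2667} = 3 + \frac{1}{2667} = \frac{8002}{2667} \approx 3.0004$)
$\sqrt{U{\left(-161 \right)} + g} = \sqrt{\left(\frac{65}{3} + \frac{1}{3} \left(-161\right)\right) + \frac{8002}{2667}} = \sqrt{\left(\frac{65}{3} - \frac{161}{3}\right) + \frac{8002}{2667}} = \sqrt{-32 + \frac{8002}{2667}} = \sqrt{- \frac{77342}{2667}} = \frac{i \sqrt{206271114}}{2667}$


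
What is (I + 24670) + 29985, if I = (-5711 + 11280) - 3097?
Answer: 57127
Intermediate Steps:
I = 2472 (I = 5569 - 3097 = 2472)
(I + 24670) + 29985 = (2472 + 24670) + 29985 = 27142 + 29985 = 57127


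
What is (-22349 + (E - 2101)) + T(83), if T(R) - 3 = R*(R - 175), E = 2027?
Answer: -30056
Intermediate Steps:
T(R) = 3 + R*(-175 + R) (T(R) = 3 + R*(R - 175) = 3 + R*(-175 + R))
(-22349 + (E - 2101)) + T(83) = (-22349 + (2027 - 2101)) + (3 + 83² - 175*83) = (-22349 - 74) + (3 + 6889 - 14525) = -22423 - 7633 = -30056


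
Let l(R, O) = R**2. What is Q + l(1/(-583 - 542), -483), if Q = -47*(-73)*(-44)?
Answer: -191063812499/1265625 ≈ -1.5096e+5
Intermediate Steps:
Q = -150964 (Q = 3431*(-44) = -150964)
Q + l(1/(-583 - 542), -483) = -150964 + (1/(-583 - 542))**2 = -150964 + (1/(-1125))**2 = -150964 + (-1/1125)**2 = -150964 + 1/1265625 = -191063812499/1265625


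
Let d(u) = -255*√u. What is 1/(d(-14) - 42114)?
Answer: I/(3*(-14038*I + 85*√14)) ≈ -2.3733e-5 + 5.3769e-7*I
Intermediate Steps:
1/(d(-14) - 42114) = 1/(-255*I*√14 - 42114) = 1/(-42114 - 255*I*√14)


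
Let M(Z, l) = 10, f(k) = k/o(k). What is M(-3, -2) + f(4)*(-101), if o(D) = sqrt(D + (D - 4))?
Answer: -192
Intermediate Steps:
o(D) = sqrt(-4 + 2*D) (o(D) = sqrt(D + (-4 + D)) = sqrt(-4 + 2*D))
f(k) = k/sqrt(-4 + 2*k) (f(k) = k/(sqrt(-4 + 2*k)) = k/sqrt(-4 + 2*k))
M(-3, -2) + f(4)*(-101) = 10 + ((1/2)*4*sqrt(2)/sqrt(-2 + 4))*(-101) = 10 + ((1/2)*4*sqrt(2)/sqrt(2))*(-101) = 10 + ((1/2)*4*sqrt(2)*(sqrt(2)/2))*(-101) = 10 + 2*(-101) = 10 - 202 = -192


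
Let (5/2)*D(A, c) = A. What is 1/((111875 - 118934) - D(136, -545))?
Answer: -5/35567 ≈ -0.00014058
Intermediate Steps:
D(A, c) = 2*A/5
1/((111875 - 118934) - D(136, -545)) = 1/((111875 - 118934) - 2*136/5) = 1/(-7059 - 1*272/5) = 1/(-7059 - 272/5) = 1/(-35567/5) = -5/35567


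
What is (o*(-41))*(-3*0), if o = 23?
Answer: 0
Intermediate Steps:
(o*(-41))*(-3*0) = (23*(-41))*(-3*0) = -943*0 = 0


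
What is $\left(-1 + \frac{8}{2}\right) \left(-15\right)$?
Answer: $-45$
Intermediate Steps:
$\left(-1 + \frac{8}{2}\right) \left(-15\right) = \left(-1 + 8 \cdot \frac{1}{2}\right) \left(-15\right) = \left(-1 + 4\right) \left(-15\right) = 3 \left(-15\right) = -45$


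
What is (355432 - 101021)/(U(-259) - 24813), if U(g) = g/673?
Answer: -171218603/16699408 ≈ -10.253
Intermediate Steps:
U(g) = g/673 (U(g) = g*(1/673) = g/673)
(355432 - 101021)/(U(-259) - 24813) = (355432 - 101021)/((1/673)*(-259) - 24813) = 254411/(-259/673 - 24813) = 254411/(-16699408/673) = 254411*(-673/16699408) = -171218603/16699408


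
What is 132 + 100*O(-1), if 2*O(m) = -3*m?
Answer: 282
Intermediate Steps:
O(m) = -3*m/2 (O(m) = (-3*m)/2 = -3*m/2)
132 + 100*O(-1) = 132 + 100*(-3/2*(-1)) = 132 + 100*(3/2) = 132 + 150 = 282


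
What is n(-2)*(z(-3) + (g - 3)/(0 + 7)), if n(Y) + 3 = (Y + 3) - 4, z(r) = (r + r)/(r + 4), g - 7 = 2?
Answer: 216/7 ≈ 30.857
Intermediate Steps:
g = 9 (g = 7 + 2 = 9)
z(r) = 2*r/(4 + r) (z(r) = (2*r)/(4 + r) = 2*r/(4 + r))
n(Y) = -4 + Y (n(Y) = -3 + ((Y + 3) - 4) = -3 + ((3 + Y) - 4) = -3 + (-1 + Y) = -4 + Y)
n(-2)*(z(-3) + (g - 3)/(0 + 7)) = (-4 - 2)*(2*(-3)/(4 - 3) + (9 - 3)/(0 + 7)) = -6*(2*(-3)/1 + 6/7) = -6*(2*(-3)*1 + 6*(⅐)) = -6*(-6 + 6/7) = -6*(-36/7) = 216/7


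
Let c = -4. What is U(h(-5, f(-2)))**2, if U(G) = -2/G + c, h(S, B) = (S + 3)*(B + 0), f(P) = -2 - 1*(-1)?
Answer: 25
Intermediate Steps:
f(P) = -1 (f(P) = -2 + 1 = -1)
h(S, B) = B*(3 + S) (h(S, B) = (3 + S)*B = B*(3 + S))
U(G) = -4 - 2/G (U(G) = -2/G - 4 = -4 - 2/G)
U(h(-5, f(-2)))**2 = (-4 - 2*(-1/(3 - 5)))**2 = (-4 - 2/((-1*(-2))))**2 = (-4 - 2/2)**2 = (-4 - 2*1/2)**2 = (-4 - 1)**2 = (-5)**2 = 25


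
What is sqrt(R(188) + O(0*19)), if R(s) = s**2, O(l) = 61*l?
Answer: 188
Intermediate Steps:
sqrt(R(188) + O(0*19)) = sqrt(188**2 + 61*(0*19)) = sqrt(35344 + 61*0) = sqrt(35344 + 0) = sqrt(35344) = 188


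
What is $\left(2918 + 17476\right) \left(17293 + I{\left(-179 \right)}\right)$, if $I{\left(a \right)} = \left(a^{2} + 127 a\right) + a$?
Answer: $538850268$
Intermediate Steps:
$I{\left(a \right)} = a^{2} + 128 a$
$\left(2918 + 17476\right) \left(17293 + I{\left(-179 \right)}\right) = \left(2918 + 17476\right) \left(17293 - 179 \left(128 - 179\right)\right) = 20394 \left(17293 - -9129\right) = 20394 \left(17293 + 9129\right) = 20394 \cdot 26422 = 538850268$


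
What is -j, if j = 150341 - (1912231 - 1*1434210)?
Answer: 327680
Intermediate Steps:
j = -327680 (j = 150341 - (1912231 - 1434210) = 150341 - 1*478021 = 150341 - 478021 = -327680)
-j = -1*(-327680) = 327680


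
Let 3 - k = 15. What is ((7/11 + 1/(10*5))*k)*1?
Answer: -2166/275 ≈ -7.8764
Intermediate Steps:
k = -12 (k = 3 - 1*15 = 3 - 15 = -12)
((7/11 + 1/(10*5))*k)*1 = ((7/11 + 1/(10*5))*(-12))*1 = ((7*(1/11) + (⅒)*(⅕))*(-12))*1 = ((7/11 + 1/50)*(-12))*1 = ((361/550)*(-12))*1 = -2166/275*1 = -2166/275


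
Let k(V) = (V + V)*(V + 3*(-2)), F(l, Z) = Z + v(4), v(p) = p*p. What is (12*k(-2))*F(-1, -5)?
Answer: 4224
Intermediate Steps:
v(p) = p**2
F(l, Z) = 16 + Z (F(l, Z) = Z + 4**2 = Z + 16 = 16 + Z)
k(V) = 2*V*(-6 + V) (k(V) = (2*V)*(V - 6) = (2*V)*(-6 + V) = 2*V*(-6 + V))
(12*k(-2))*F(-1, -5) = (12*(2*(-2)*(-6 - 2)))*(16 - 5) = (12*(2*(-2)*(-8)))*11 = (12*32)*11 = 384*11 = 4224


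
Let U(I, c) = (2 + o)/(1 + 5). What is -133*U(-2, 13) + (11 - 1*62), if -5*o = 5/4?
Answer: -2155/24 ≈ -89.792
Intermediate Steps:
o = -1/4 ≈ -0.25000
U(I, c) = 7/24 (U(I, c) = (2 - 1/4)/(1 + 5) = (7/4)/6 = (7/4)*(1/6) = 7/24)
-133*U(-2, 13) + (11 - 1*62) = -133*7/24 + (11 - 1*62) = -931/24 + (11 - 62) = -931/24 - 51 = -2155/24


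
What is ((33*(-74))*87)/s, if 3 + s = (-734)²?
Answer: -212454/538753 ≈ -0.39434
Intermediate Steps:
s = 538753 (s = -3 + (-734)² = -3 + 538756 = 538753)
((33*(-74))*87)/s = ((33*(-74))*87)/538753 = -2442*87*(1/538753) = -212454*1/538753 = -212454/538753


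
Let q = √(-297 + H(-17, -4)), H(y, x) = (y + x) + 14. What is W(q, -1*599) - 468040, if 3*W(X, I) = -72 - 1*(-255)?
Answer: -467979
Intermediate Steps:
H(y, x) = 14 + x + y (H(y, x) = (x + y) + 14 = 14 + x + y)
q = 4*I*√19 (q = √(-297 + (14 - 4 - 17)) = √(-297 - 7) = √(-304) = 4*I*√19 ≈ 17.436*I)
W(X, I) = 61 (W(X, I) = (-72 - 1*(-255))/3 = (-72 + 255)/3 = (⅓)*183 = 61)
W(q, -1*599) - 468040 = 61 - 468040 = -467979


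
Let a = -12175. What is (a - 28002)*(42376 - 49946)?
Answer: 304139890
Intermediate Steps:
(a - 28002)*(42376 - 49946) = (-12175 - 28002)*(42376 - 49946) = -40177*(-7570) = 304139890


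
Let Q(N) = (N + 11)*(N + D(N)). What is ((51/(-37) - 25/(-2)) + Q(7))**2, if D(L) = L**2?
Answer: 5687422225/5476 ≈ 1.0386e+6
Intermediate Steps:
Q(N) = (11 + N)*(N + N**2) (Q(N) = (N + 11)*(N + N**2) = (11 + N)*(N + N**2))
((51/(-37) - 25/(-2)) + Q(7))**2 = ((51/(-37) - 25/(-2)) + 7*(11 + 7**2 + 12*7))**2 = ((51*(-1/37) - 25*(-1/2)) + 7*(11 + 49 + 84))**2 = ((-51/37 + 25/2) + 7*144)**2 = (823/74 + 1008)**2 = (75415/74)**2 = 5687422225/5476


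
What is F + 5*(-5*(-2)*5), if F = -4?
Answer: 246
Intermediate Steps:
F + 5*(-5*(-2)*5) = -4 + 5*(-5*(-2)*5) = -4 + 5*(10*5) = -4 + 5*50 = -4 + 250 = 246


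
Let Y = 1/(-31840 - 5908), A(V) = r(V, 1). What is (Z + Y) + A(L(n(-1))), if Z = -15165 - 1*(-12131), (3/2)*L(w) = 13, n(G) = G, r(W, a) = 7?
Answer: -114263197/37748 ≈ -3027.0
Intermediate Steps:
L(w) = 26/3 (L(w) = (⅔)*13 = 26/3)
A(V) = 7
Y = -1/37748 (Y = 1/(-37748) = -1/37748 ≈ -2.6491e-5)
Z = -3034 (Z = -15165 + 12131 = -3034)
(Z + Y) + A(L(n(-1))) = (-3034 - 1/37748) + 7 = -114527433/37748 + 7 = -114263197/37748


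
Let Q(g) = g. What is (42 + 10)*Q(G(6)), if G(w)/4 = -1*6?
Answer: -1248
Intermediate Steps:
G(w) = -24 (G(w) = 4*(-1*6) = 4*(-6) = -24)
(42 + 10)*Q(G(6)) = (42 + 10)*(-24) = 52*(-24) = -1248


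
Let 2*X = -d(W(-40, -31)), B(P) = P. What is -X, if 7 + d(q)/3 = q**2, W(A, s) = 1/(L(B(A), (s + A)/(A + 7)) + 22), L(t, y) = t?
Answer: -2267/216 ≈ -10.495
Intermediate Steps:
W(A, s) = 1/(22 + A) (W(A, s) = 1/(A + 22) = 1/(22 + A))
d(q) = -21 + 3*q**2
X = 2267/216 (X = (-(-21 + 3*(1/(22 - 40))**2))/2 = (-(-21 + 3*(1/(-18))**2))/2 = (-(-21 + 3*(-1/18)**2))/2 = (-(-21 + 3*(1/324)))/2 = (-(-21 + 1/108))/2 = (-1*(-2267/108))/2 = (1/2)*(2267/108) = 2267/216 ≈ 10.495)
-X = -1*2267/216 = -2267/216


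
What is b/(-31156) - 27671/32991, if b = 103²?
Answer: -173159885/146838228 ≈ -1.1793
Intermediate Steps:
b = 10609
b/(-31156) - 27671/32991 = 10609/(-31156) - 27671/32991 = 10609*(-1/31156) - 27671*1/32991 = -10609/31156 - 3953/4713 = -173159885/146838228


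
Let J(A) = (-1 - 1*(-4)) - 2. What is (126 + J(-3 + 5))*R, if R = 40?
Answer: 5080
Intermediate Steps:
J(A) = 1 (J(A) = (-1 + 4) - 2 = 3 - 2 = 1)
(126 + J(-3 + 5))*R = (126 + 1)*40 = 127*40 = 5080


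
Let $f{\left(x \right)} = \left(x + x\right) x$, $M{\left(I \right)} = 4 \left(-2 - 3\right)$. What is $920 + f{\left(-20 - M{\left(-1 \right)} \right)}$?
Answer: $920$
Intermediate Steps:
$M{\left(I \right)} = -20$ ($M{\left(I \right)} = 4 \left(-5\right) = -20$)
$f{\left(x \right)} = 2 x^{2}$ ($f{\left(x \right)} = 2 x x = 2 x^{2}$)
$920 + f{\left(-20 - M{\left(-1 \right)} \right)} = 920 + 2 \left(-20 - -20\right)^{2} = 920 + 2 \left(-20 + 20\right)^{2} = 920 + 2 \cdot 0^{2} = 920 + 2 \cdot 0 = 920 + 0 = 920$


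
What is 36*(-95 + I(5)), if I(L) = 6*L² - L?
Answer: 1800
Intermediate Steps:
I(L) = -L + 6*L²
36*(-95 + I(5)) = 36*(-95 + 5*(-1 + 6*5)) = 36*(-95 + 5*(-1 + 30)) = 36*(-95 + 5*29) = 36*(-95 + 145) = 36*50 = 1800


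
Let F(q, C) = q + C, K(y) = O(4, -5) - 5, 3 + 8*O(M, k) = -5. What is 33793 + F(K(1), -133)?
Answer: 33654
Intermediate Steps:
O(M, k) = -1 (O(M, k) = -3/8 + (⅛)*(-5) = -3/8 - 5/8 = -1)
K(y) = -6 (K(y) = -1 - 5 = -6)
F(q, C) = C + q
33793 + F(K(1), -133) = 33793 + (-133 - 6) = 33793 - 139 = 33654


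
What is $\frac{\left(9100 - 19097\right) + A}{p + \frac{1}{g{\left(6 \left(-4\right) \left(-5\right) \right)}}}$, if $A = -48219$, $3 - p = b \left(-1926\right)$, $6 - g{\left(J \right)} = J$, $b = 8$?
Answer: $- \frac{6636624}{1756853} \approx -3.7776$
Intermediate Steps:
$g{\left(J \right)} = 6 - J$
$p = 15411$ ($p = 3 - 8 \left(-1926\right) = 3 - -15408 = 3 + 15408 = 15411$)
$\frac{\left(9100 - 19097\right) + A}{p + \frac{1}{g{\left(6 \left(-4\right) \left(-5\right) \right)}}} = \frac{\left(9100 - 19097\right) - 48219}{15411 + \frac{1}{6 - 6 \left(-4\right) \left(-5\right)}} = \frac{\left(9100 - 19097\right) - 48219}{15411 + \frac{1}{6 - \left(-24\right) \left(-5\right)}} = \frac{-9997 - 48219}{15411 + \frac{1}{6 - 120}} = - \frac{58216}{15411 + \frac{1}{6 - 120}} = - \frac{58216}{15411 + \frac{1}{-114}} = - \frac{58216}{15411 - \frac{1}{114}} = - \frac{58216}{\frac{1756853}{114}} = \left(-58216\right) \frac{114}{1756853} = - \frac{6636624}{1756853}$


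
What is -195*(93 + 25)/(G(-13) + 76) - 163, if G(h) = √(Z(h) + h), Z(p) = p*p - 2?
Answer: -444191/937 + 3835*√154/937 ≈ -423.27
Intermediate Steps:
Z(p) = -2 + p² (Z(p) = p² - 2 = -2 + p²)
G(h) = √(-2 + h + h²) (G(h) = √((-2 + h²) + h) = √(-2 + h + h²))
-195*(93 + 25)/(G(-13) + 76) - 163 = -195*(93 + 25)/(√(-2 - 13 + (-13)²) + 76) - 163 = -23010/(√(-2 - 13 + 169) + 76) - 163 = -23010/(√154 + 76) - 163 = -23010/(76 + √154) - 163 = -163 - 23010/(76 + √154)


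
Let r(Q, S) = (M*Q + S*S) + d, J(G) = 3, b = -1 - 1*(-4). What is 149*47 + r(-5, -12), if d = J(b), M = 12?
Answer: 7090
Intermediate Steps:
b = 3 (b = -1 + 4 = 3)
d = 3
r(Q, S) = 3 + S**2 + 12*Q (r(Q, S) = (12*Q + S*S) + 3 = (12*Q + S**2) + 3 = (S**2 + 12*Q) + 3 = 3 + S**2 + 12*Q)
149*47 + r(-5, -12) = 149*47 + (3 + (-12)**2 + 12*(-5)) = 7003 + (3 + 144 - 60) = 7003 + 87 = 7090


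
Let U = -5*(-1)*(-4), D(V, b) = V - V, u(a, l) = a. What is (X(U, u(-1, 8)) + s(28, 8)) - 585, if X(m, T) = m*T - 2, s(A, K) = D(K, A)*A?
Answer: -567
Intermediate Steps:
D(V, b) = 0
U = -20 (U = 5*(-4) = -20)
s(A, K) = 0 (s(A, K) = 0*A = 0)
X(m, T) = -2 + T*m (X(m, T) = T*m - 2 = -2 + T*m)
(X(U, u(-1, 8)) + s(28, 8)) - 585 = ((-2 - 1*(-20)) + 0) - 585 = ((-2 + 20) + 0) - 585 = (18 + 0) - 585 = 18 - 585 = -567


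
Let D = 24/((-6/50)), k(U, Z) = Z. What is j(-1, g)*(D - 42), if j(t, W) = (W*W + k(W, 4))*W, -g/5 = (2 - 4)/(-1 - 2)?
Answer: 329120/27 ≈ 12190.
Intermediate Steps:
g = -10/3 (g = -5*(2 - 4)/(-1 - 2) = -(-10)/(-3) = -(-10)*(-1)/3 = -5*⅔ = -10/3 ≈ -3.3333)
j(t, W) = W*(4 + W²) (j(t, W) = (W*W + 4)*W = (W² + 4)*W = (4 + W²)*W = W*(4 + W²))
D = -200 (D = 24/((-6*1/50)) = 24/(-3/25) = 24*(-25/3) = -200)
j(-1, g)*(D - 42) = (-10*(4 + (-10/3)²)/3)*(-200 - 42) = -10*(4 + 100/9)/3*(-242) = -10/3*136/9*(-242) = -1360/27*(-242) = 329120/27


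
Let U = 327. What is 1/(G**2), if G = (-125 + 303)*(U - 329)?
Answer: 1/126736 ≈ 7.8904e-6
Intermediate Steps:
G = -356 (G = (-125 + 303)*(327 - 329) = 178*(-2) = -356)
1/(G**2) = 1/((-356)**2) = 1/126736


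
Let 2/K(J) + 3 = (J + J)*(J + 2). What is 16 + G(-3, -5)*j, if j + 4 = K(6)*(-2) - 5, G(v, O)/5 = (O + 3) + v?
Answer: 22513/93 ≈ 242.08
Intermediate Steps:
G(v, O) = 15 + 5*O + 5*v (G(v, O) = 5*((O + 3) + v) = 5*((3 + O) + v) = 5*(3 + O + v) = 15 + 5*O + 5*v)
K(J) = 2/(-3 + 2*J*(2 + J)) (K(J) = 2/(-3 + (J + J)*(J + 2)) = 2/(-3 + (2*J)*(2 + J)) = 2/(-3 + 2*J*(2 + J)))
j = -841/93 (j = -4 + ((2/(-3 + 2*6**2 + 4*6))*(-2) - 5) = -4 + ((2/(-3 + 2*36 + 24))*(-2) - 5) = -4 + ((2/(-3 + 72 + 24))*(-2) - 5) = -4 + ((2/93)*(-2) - 5) = -4 + (-4/93 - 5) = -4 - 469/93 = -841/93 ≈ -9.0430)
16 + G(-3, -5)*j = 16 + (15 + 5*(-5) + 5*(-3))*(-841/93) = 16 + (15 - 25 - 15)*(-841/93) = 16 - 25*(-841/93) = 16 + 21025/93 = 22513/93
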